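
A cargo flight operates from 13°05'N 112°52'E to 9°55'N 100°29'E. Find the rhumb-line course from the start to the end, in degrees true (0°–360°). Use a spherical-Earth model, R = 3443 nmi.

Meridional parts: M(φ₁)=+0.2304, M(φ₂)=+0.1739 → ΔM = -0.0564;  Δλ = -0.2161 rad
tan C = Δλ / ΔM = +3.8315 → C = 255.37°

255.4°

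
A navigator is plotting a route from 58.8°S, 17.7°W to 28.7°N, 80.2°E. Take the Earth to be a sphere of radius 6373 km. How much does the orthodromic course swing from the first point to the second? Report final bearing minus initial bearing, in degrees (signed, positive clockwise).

At departure: θ₁ = atan2(sin Δλ cos φ₂, cos φ₁ sin φ₂ − sin φ₁ cos φ₂ cos Δλ) = 80.48°
At arrival: θ₂ = atan2(sin Δλ cos φ₁, −cos φ₂ sin φ₁ + sin φ₂ cos φ₁ cos Δλ) = 35.62°
Δθ = θ₂ − θ₁ = -44.9°

-44.9°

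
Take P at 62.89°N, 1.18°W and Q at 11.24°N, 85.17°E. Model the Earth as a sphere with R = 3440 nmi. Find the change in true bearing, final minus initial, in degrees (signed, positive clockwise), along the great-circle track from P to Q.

+64.3°

At departure: θ₁ = atan2(sin Δλ cos φ₂, cos φ₁ sin φ₂ − sin φ₁ cos φ₂ cos Δλ) = 88.05°
At arrival: θ₂ = atan2(sin Δλ cos φ₁, −cos φ₂ sin φ₁ + sin φ₂ cos φ₁ cos Δλ) = 152.33°
Δθ = θ₂ − θ₁ = +64.3°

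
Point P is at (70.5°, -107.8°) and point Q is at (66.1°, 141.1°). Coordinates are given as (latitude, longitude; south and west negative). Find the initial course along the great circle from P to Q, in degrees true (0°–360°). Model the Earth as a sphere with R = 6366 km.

319.5°

N = sin Δλ·cos φ₂ = -0.3780;  D = cos φ₁ sin φ₂ − sin φ₁ cos φ₂ cos Δλ = +0.4427
initial course = atan2(N, D) = 319.51°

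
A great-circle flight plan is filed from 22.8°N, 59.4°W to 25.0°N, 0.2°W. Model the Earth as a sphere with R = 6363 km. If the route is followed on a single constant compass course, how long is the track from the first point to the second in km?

6015 km

Δψ = ln[tan(π/4+φ₂/2)/tan(π/4+φ₁/2)] = +0.0420;  Δφ = +0.0384 rad,  Δλ = +1.0332 rad
q = Δφ/Δψ = 0.9142
d = R·√(Δφ² + q²Δλ²) = 6363·0.94534 = 6015 km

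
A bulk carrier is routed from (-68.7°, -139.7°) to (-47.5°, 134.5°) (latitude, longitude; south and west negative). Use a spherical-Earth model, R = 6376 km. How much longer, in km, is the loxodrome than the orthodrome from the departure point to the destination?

377 km

Great circle: cos σ = sin φ₁ sin φ₂ + cos φ₁ cos φ₂ cos Δλ,  σ = 0.7885 rad → d_gc = 5027.7 km
Rhumb line: Δψ = +0.7266, q = Δφ/Δψ = 0.5093, d_rh = R√(Δφ²+q²Δλ²) = 5404.5 km
Excess = 5404.5 − 5027.7 = 376.8 ≈ 377 km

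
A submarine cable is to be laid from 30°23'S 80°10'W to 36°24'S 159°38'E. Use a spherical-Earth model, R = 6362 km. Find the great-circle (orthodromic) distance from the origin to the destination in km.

10306 km

cos σ = sin φ₁ sin φ₂ + cos φ₁ cos φ₂ cos Δλ
      = sin(-30.38°)sin(-36.40°) + cos(-30.38°)cos(-36.40°)cos(-120.20°) = -0.0491
σ = 92.816° → d = Rσ = 6362·1.61995 = 10306 km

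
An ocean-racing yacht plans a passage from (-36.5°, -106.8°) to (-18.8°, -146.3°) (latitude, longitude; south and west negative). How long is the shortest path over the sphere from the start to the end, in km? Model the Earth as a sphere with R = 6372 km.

4320 km

cos σ = sin φ₁ sin φ₂ + cos φ₁ cos φ₂ cos Δλ
      = sin(-36.50°)sin(-18.80°) + cos(-36.50°)cos(-18.80°)cos(-39.50°) = 0.7789
σ = 38.842° → d = Rσ = 6372·0.67793 = 4320 km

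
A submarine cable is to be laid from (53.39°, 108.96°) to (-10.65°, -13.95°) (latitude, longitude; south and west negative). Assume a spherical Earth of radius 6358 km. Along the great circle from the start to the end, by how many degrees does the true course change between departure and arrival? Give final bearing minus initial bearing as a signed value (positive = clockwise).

-76.6°

At departure: θ₁ = atan2(sin Δλ cos φ₂, cos φ₁ sin φ₂ − sin φ₁ cos φ₂ cos Δλ) = 291.10°
At arrival: θ₂ = atan2(sin Δλ cos φ₁, −cos φ₂ sin φ₁ + sin φ₂ cos φ₁ cos Δλ) = 214.48°
Δθ = θ₂ − θ₁ = -76.6°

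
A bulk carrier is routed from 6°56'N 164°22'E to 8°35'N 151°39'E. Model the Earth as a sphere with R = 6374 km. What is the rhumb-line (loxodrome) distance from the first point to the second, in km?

1414 km

Δψ = ln[tan(π/4+φ₂/2)/tan(π/4+φ₁/2)] = +0.0291;  Δφ = +0.0288 rad,  Δλ = -0.2219 rad
q = Δφ/Δψ = 0.9908
d = R·√(Δφ² + q²Δλ²) = 6374·0.22179 = 1414 km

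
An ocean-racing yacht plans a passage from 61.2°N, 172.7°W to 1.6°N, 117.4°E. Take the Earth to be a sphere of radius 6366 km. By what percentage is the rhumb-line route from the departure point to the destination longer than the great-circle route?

Great circle: σ = 1.3797 rad → d_gc = Rσ = 8783.0 km
Rhumb: Δφ = -1.0402, Δλ = -1.2200, Δψ = -1.3317, q = Δφ/Δψ = 0.7811 → d_rh = R√(Δφ²+q²Δλ²) = 8980.7 km
Excess = (8980.7 − 8783.0) / 8783.0 = 197.7 / 8783.0 = 2.251% ≈ 2.3%

2.3%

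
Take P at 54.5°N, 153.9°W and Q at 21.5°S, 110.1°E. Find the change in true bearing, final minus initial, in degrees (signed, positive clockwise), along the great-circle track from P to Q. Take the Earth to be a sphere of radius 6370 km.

Initial bearing θ₁ = atan2(sin Δλ cos φ₂, cos φ₁ sin φ₂ − sin φ₁ cos φ₂ cos Δλ) = 261.78°
Final bearing θ₂ = (initial bearing from the destination back to the start) + 180° = 218.15°
Δθ = θ₂ − θ₁ = -43.6°

-43.6°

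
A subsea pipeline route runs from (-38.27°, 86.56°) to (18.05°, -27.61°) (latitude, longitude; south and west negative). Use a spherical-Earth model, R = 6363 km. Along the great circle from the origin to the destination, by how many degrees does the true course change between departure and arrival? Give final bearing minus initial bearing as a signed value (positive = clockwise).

Initial bearing θ₁ = atan2(sin Δλ cos φ₂, cos φ₁ sin φ₂ − sin φ₁ cos φ₂ cos Δλ) = 270.14°
Final bearing θ₂ = (initial bearing from the destination back to the start) + 180° = 304.34°
Δθ = θ₂ − θ₁ = +34.2°

+34.2°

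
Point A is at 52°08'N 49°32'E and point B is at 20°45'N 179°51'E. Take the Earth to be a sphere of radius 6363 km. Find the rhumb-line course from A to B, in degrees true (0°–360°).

Δψ = ln[tan(π/4+φ₂/2)/tan(π/4+φ₁/2)] = -0.6996
Δλ = +2.2745 rad (taken the short way round)
course = atan2(Δλ, Δψ) = 107.10°

107.1°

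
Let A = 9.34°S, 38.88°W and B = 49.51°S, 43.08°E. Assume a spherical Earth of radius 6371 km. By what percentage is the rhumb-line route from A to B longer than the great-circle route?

2.7%

Great circle: σ = 1.3561 rad → d_gc = Rσ = 8639.8 km
Rhumb: Δφ = -0.7011, Δλ = +1.4305, Δψ = -0.8337, q = Δφ/Δψ = 0.8409 → d_rh = R√(Δφ²+q²Δλ²) = 8870.6 km
Excess = (8870.6 − 8639.8) / 8639.8 = 230.8 / 8639.8 = 2.67% ≈ 2.7%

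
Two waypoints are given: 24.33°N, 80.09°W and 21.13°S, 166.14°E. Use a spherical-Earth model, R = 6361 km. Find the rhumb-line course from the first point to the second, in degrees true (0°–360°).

Meridional parts: M(φ₁)=+0.4380, M(φ₂)=-0.3774 → ΔM = -0.8155;  Δλ = -1.9857 rad
tan C = Δλ / ΔM = +2.4350 → C = 247.67°

247.7°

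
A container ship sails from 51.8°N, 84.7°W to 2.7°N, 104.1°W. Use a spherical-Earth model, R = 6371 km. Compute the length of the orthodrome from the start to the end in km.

cos σ = sin φ₁ sin φ₂ + cos φ₁ cos φ₂ cos Δλ
      = sin(51.80°)sin(2.70°) + cos(51.80°)cos(2.70°)cos(-19.40°) = 0.6197
σ = 51.708° → d = Rσ = 6371·0.90248 = 5750 km

5750 km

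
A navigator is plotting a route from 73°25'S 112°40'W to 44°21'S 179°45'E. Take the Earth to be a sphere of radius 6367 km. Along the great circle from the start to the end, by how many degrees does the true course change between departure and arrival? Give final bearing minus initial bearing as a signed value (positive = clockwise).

+61.2°

At departure: θ₁ = atan2(sin Δλ cos φ₂, cos φ₁ sin φ₂ − sin φ₁ cos φ₂ cos Δλ) = 275.34°
At arrival: θ₂ = atan2(sin Δλ cos φ₁, −cos φ₂ sin φ₁ + sin φ₂ cos φ₁ cos Δλ) = 336.58°
Δθ = θ₂ − θ₁ = +61.2°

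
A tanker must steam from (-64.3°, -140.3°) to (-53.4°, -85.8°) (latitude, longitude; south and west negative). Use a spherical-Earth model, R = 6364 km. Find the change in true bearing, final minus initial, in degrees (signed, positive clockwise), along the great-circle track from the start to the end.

-47.8°

Initial bearing θ₁ = atan2(sin Δλ cos φ₂, cos φ₁ sin φ₂ − sin φ₁ cos φ₂ cos Δλ) = 94.26°
Final bearing θ₂ = (initial bearing from the destination back to the start) + 180° = 46.50°
Δθ = θ₂ − θ₁ = -47.8°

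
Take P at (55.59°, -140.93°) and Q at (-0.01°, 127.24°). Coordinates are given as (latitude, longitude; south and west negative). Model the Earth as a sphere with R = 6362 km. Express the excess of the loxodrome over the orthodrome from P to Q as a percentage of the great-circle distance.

3.4%

Great circle: σ = 1.5890 rad → d_gc = Rσ = 10109.1 km
Rhumb: Δφ = -0.9704, Δλ = -1.6027, Δψ = -1.1725, q = Δφ/Δψ = 0.8276 → d_rh = R√(Δφ²+q²Δλ²) = 10456.2 km
Excess = (10456.2 − 10109.1) / 10109.1 = 347.1 / 10109.1 = 3.43% ≈ 3.4%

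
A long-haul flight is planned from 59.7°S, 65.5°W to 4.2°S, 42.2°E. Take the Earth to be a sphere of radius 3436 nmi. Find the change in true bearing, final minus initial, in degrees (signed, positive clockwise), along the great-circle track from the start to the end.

At departure: θ₁ = atan2(sin Δλ cos φ₂, cos φ₁ sin φ₂ − sin φ₁ cos φ₂ cos Δλ) = 107.46°
At arrival: θ₂ = atan2(sin Δλ cos φ₁, −cos φ₂ sin φ₁ + sin φ₂ cos φ₁ cos Δλ) = 28.85°
Δθ = θ₂ − θ₁ = -78.6°

-78.6°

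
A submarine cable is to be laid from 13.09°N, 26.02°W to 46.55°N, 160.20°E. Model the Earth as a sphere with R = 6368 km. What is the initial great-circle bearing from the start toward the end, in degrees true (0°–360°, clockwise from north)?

355.1°

N = sin Δλ·cos φ₂ = -0.0745;  D = cos φ₁ sin φ₂ − sin φ₁ cos φ₂ cos Δλ = +0.8619
initial course = atan2(N, D) = 355.06°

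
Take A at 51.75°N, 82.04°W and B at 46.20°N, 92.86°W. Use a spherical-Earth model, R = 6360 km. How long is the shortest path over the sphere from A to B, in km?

999 km

cos σ = sin φ₁ sin φ₂ + cos φ₁ cos φ₂ cos Δλ
      = sin(51.75°)sin(46.20°) + cos(51.75°)cos(46.20°)cos(-10.82°) = 0.9877
σ = 8.998° → d = Rσ = 6360·0.15704 = 999 km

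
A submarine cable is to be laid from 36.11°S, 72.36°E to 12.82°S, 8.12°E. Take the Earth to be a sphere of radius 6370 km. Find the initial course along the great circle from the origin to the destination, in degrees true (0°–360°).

N = sin Δλ·cos φ₂ = -0.8782;  D = cos φ₁ sin φ₂ − sin φ₁ cos φ₂ cos Δλ = +0.0705
initial course = atan2(N, D) = 274.59°

274.6°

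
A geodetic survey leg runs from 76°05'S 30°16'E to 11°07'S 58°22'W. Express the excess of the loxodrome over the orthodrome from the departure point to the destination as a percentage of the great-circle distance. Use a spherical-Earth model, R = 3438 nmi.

6.0%

Great circle: σ = 1.3768 rad → d_gc = Rσ = 4733.5 nmi
Rhumb: Δφ = +1.1339, Δλ = -1.5469, Δψ = +1.9081, q = Δφ/Δψ = 0.5942 → d_rh = R√(Δφ²+q²Δλ²) = 5018.5 nmi
Excess = (5018.5 − 4733.5) / 4733.5 = 285.0 / 4733.5 = 6.02% ≈ 6.0%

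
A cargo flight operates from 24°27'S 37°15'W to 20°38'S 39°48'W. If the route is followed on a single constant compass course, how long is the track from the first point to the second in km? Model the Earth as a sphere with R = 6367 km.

498 km

Δψ = ln[tan(π/4+φ₂/2)/tan(π/4+φ₁/2)] = +0.0721;  Δφ = +0.0666 rad,  Δλ = -0.0445 rad
q = Δφ/Δψ = 0.9234
d = R·√(Δφ² + q²Δλ²) = 6367·0.07827 = 498 km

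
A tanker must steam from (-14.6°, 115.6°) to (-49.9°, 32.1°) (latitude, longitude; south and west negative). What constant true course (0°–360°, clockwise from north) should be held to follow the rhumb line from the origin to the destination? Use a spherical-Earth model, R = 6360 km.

Δψ = ln[tan(π/4+φ₂/2)/tan(π/4+φ₁/2)] = -0.7503
Δλ = -1.4573 rad (taken the short way round)
course = atan2(Δλ, Δψ) = 242.76°

242.8°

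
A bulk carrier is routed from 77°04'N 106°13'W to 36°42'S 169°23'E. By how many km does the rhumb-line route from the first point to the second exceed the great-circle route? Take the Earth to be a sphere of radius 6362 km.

390 km

Great circle: cos σ = sin φ₁ sin φ₂ + cos φ₁ cos φ₂ cos Δλ,  σ = 2.1712 rad → d_gc = 13813.00 km
Rhumb line: Δψ = -2.8668, q = Δφ/Δψ = 0.6926, d_rh = R√(Δφ²+q²Δλ²) = 14202.52 km
Excess = 14202.52 − 13813.00 = 389.52 ≈ 390 km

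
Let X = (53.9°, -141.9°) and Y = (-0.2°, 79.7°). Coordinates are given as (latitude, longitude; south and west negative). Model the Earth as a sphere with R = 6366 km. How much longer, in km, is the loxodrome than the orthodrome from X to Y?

1316 km

Great circle: cos σ = sin φ₁ sin φ₂ + cos φ₁ cos φ₂ cos Δλ,  σ = 2.0302 rad → d_gc = 12924.3 km
Rhumb line: Δψ = -1.1247, q = Δφ/Δψ = 0.8395, d_rh = R√(Δφ²+q²Δλ²) = 14240.5 km
Excess = 14240.5 − 12924.3 = 1316.2 ≈ 1316 km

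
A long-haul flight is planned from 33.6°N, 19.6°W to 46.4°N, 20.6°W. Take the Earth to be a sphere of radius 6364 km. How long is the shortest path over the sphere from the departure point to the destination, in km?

1424 km

cos σ = sin φ₁ sin φ₂ + cos φ₁ cos φ₂ cos Δλ
      = sin(33.60°)sin(46.40°) + cos(33.60°)cos(46.40°)cos(-1.00°) = 0.9751
σ = 12.823° → d = Rσ = 6364·0.22380 = 1424 km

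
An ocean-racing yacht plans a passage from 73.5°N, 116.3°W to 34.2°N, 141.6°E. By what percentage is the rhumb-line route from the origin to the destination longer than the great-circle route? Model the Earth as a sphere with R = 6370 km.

Great circle: σ = 1.0591 rad → d_gc = Rσ = 6746.2 km
Rhumb: Δφ = -0.6859, Δλ = -1.7820, Δψ = -1.2952, q = Δφ/Δψ = 0.5296 → d_rh = R√(Δφ²+q²Δλ²) = 7431.5 km
Excess = (7431.5 − 6746.2) / 6746.2 = 685.3 / 6746.2 = 10.16% ≈ 10.2%

10.2%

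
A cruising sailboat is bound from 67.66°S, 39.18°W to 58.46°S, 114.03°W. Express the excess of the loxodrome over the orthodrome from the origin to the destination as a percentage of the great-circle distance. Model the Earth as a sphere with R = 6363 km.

6.1%

Great circle: σ = 0.5730 rad → d_gc = Rσ = 3646.1 km
Rhumb: Δφ = +0.1606, Δλ = -1.3064, Δψ = +0.3578, q = Δφ/Δψ = 0.4488 → d_rh = R√(Δφ²+q²Δλ²) = 3867.8 km
Excess = (3867.8 − 3646.1) / 3646.1 = 221.7 / 3646.1 = 6.08% ≈ 6.1%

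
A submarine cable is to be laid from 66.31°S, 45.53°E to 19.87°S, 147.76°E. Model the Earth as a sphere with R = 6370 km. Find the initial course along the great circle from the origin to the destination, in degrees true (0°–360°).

N = sin Δλ·cos φ₂ = +0.9191;  D = cos φ₁ sin φ₂ − sin φ₁ cos φ₂ cos Δλ = -0.3190
initial course = atan2(N, D) = 109.14°

109.1°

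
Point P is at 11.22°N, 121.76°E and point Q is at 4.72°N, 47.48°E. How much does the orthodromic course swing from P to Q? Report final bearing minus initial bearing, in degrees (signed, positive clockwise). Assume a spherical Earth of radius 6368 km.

At departure: θ₁ = atan2(sin Δλ cos φ₂, cos φ₁ sin φ₂ − sin φ₁ cos φ₂ cos Δλ) = 271.68°
At arrival: θ₂ = atan2(sin Δλ cos φ₁, −cos φ₂ sin φ₁ + sin φ₂ cos φ₁ cos Δλ) = 259.67°
Δθ = θ₂ − θ₁ = -12.0°

-12.0°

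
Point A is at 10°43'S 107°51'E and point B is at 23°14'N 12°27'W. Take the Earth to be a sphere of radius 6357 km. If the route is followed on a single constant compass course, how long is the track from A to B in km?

13600 km

Δψ = ln[tan(π/4+φ₂/2)/tan(π/4+φ₁/2)] = +0.6052;  Δφ = +0.5925 rad,  Δλ = -2.0996 rad
q = Δφ/Δψ = 0.9790
d = R·√(Δφ² + q²Δλ²) = 6357·2.13930 = 13600 km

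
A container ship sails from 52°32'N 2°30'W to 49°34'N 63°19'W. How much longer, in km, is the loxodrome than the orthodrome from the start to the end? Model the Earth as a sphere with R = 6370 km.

Great circle: cos σ = sin φ₁ sin φ₂ + cos φ₁ cos φ₂ cos Δλ,  σ = 0.6493 rad → d_gc = 4136.0 km
Rhumb line: Δψ = -0.0824, q = Δφ/Δψ = 0.6284, d_rh = R√(Δφ²+q²Δλ²) = 4261.4 km
Excess = 4261.4 − 4136.0 = 125.4 ≈ 125 km

125 km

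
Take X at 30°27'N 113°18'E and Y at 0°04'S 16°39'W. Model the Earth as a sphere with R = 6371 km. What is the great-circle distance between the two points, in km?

13749 km

Haversine: a = sin²(Δφ/2)+cos φ₁ cos φ₂ sin²(Δλ/2) = 0.77707;  σ = 2·atan2(√a,√(1−a))
σ = 123.652° → d = Rσ = 6371·2.15813 = 13749 km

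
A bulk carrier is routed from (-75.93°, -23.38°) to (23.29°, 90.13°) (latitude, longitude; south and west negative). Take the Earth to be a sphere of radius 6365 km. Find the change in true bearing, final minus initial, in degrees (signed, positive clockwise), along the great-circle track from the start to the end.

-92.5°

At departure: θ₁ = atan2(sin Δλ cos φ₂, cos φ₁ sin φ₂ − sin φ₁ cos φ₂ cos Δλ) = 107.11°
At arrival: θ₂ = atan2(sin Δλ cos φ₁, −cos φ₂ sin φ₁ + sin φ₂ cos φ₁ cos Δλ) = 14.65°
Δθ = θ₂ − θ₁ = -92.5°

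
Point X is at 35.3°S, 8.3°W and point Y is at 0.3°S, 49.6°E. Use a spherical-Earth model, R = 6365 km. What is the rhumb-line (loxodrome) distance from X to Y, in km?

7156 km

Rhumb course C = atan2(Δλ, Δψ) with Δψ = ln[tan(π/4+φ₂/2)/tan(π/4+φ₁/2)] = +0.6540, Δλ = +1.0105 → C = 57.09°
d = R·|Δφ| / |cos C| = 6365·0.61087 / 0.54332 = 7156 km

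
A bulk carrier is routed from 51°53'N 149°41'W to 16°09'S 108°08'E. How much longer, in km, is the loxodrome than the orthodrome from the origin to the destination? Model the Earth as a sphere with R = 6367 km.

Great circle: cos σ = sin φ₁ sin φ₂ + cos φ₁ cos φ₂ cos Δλ,  σ = 1.9219 rad → d_gc = 12236.9 km
Rhumb line: Δψ = -1.3485, q = Δφ/Δψ = 0.8805, d_rh = R√(Δφ²+q²Δλ²) = 12534.9 km
Excess = 12534.9 − 12236.9 = 298.0 ≈ 298 km

298 km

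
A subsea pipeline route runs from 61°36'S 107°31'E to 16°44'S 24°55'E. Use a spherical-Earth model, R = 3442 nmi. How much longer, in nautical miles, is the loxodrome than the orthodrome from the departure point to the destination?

Great circle: cos σ = sin φ₁ sin φ₂ + cos φ₁ cos φ₂ cos Δλ,  σ = 1.2536 rad → d_gc = 4314.8 nmi
Rhumb line: Δψ = +1.0779, q = Δφ/Δψ = 0.7265, d_rh = R√(Δφ²+q²Δλ²) = 4501.1 nmi
Excess = 4501.1 − 4314.8 = 186.3 ≈ 186 nmi

186 nmi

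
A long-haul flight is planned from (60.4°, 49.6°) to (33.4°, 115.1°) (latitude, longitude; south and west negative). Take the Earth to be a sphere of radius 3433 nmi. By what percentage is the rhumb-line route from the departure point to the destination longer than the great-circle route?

Great circle: σ = 0.8637 rad → d_gc = Rσ = 2965.0 nmi
Rhumb: Δφ = -0.4712, Δλ = +1.1432, Δψ = -0.7119, q = Δφ/Δψ = 0.6619 → d_rh = R√(Δφ²+q²Δλ²) = 3060.3 nmi
Excess = (3060.3 − 2965.0) / 2965.0 = 95.3 / 2965.0 = 3.21% ≈ 3.2%

3.2%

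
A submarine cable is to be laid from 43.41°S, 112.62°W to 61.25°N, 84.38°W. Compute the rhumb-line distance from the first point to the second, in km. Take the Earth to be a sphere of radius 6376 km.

Δψ = ln[tan(π/4+φ₂/2)/tan(π/4+φ₁/2)] = +2.2041;  Δφ = +1.8267 rad,  Δλ = +0.4929 rad
q = Δφ/Δψ = 0.8288
d = R·√(Δφ² + q²Δλ²) = 6376·1.87178 = 11934 km

11934 km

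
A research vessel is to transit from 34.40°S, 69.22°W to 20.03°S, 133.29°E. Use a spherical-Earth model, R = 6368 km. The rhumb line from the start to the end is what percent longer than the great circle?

15.4%

Great circle: σ = 2.1207 rad → d_gc = Rσ = 13504.9 km
Rhumb: Δφ = +0.2508, Δλ = -2.7487, Δψ = +0.2832, q = Δφ/Δψ = 0.8857 → d_rh = R√(Δφ²+q²Δλ²) = 15585.6 km
Excess = (15585.6 − 13504.9) / 13504.9 = 2080.7 / 13504.9 = 15.41% ≈ 15.4%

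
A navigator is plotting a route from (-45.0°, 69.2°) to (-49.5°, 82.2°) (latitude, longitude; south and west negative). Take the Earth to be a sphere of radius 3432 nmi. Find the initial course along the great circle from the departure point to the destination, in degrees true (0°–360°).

121.7°

θ = atan2( sin Δλ·cos φ₂ ,  cos φ₁ sin φ₂ − sin φ₁ cos φ₂ cos Δλ )
  = atan2(+0.1461, -0.0902) = 121.70°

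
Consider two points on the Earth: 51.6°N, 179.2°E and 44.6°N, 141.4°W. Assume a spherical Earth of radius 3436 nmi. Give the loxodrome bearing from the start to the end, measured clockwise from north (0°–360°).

104.9°

Δψ = ln[tan(π/4+φ₂/2)/tan(π/4+φ₁/2)] = -0.1833
Δλ = +0.6877 rad (taken the short way round)
course = atan2(Δλ, Δψ) = 104.93°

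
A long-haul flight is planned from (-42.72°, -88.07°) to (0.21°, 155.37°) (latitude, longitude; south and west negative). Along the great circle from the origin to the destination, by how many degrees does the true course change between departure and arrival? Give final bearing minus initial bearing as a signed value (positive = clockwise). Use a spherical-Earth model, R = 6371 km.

+64.4°

At departure: θ₁ = atan2(sin Δλ cos φ₂, cos φ₁ sin φ₂ − sin φ₁ cos φ₂ cos Δλ) = 251.42°
At arrival: θ₂ = atan2(sin Δλ cos φ₁, −cos φ₂ sin φ₁ + sin φ₂ cos φ₁ cos Δλ) = 315.86°
Δθ = θ₂ − θ₁ = +64.4°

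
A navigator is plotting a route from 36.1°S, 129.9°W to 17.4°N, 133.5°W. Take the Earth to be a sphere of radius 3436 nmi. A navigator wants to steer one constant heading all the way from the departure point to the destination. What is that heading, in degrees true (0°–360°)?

356.3°

Δψ = ln[tan(π/4+φ₂/2)/tan(π/4+φ₁/2)] = +0.9849
Δλ = -0.0628 rad (taken the short way round)
course = atan2(Δλ, Δψ) = 356.35°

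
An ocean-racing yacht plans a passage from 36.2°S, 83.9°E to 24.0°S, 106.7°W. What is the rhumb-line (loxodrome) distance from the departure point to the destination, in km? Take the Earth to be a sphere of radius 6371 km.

Δψ = ln[tan(π/4+φ₂/2)/tan(π/4+φ₁/2)] = +0.2469;  Δφ = +0.2129 rad,  Δλ = +2.9566 rad
q = Δφ/Δψ = 0.8624
d = R·√(Δφ² + q²Δλ²) = 6371·2.55867 = 16301 km

16301 km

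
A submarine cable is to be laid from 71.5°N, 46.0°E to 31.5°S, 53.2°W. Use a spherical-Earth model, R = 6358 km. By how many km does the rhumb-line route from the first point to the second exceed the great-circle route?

Great circle: cos σ = sin φ₁ sin φ₂ + cos φ₁ cos φ₂ cos Δλ,  σ = 2.1398 rad → d_gc = 13604.5 km
Rhumb line: Δψ = -2.3946, q = Δφ/Δψ = 0.7507, d_rh = R√(Δφ²+q²Δλ²) = 14104.3 km
Excess = 14104.3 − 13604.5 = 499.8 ≈ 500 km

500 km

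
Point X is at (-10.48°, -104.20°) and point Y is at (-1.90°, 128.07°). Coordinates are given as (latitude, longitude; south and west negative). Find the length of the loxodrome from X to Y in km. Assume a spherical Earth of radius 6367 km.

14130 km

Δψ = ln[tan(π/4+φ₂/2)/tan(π/4+φ₁/2)] = +0.1508;  Δφ = +0.1497 rad,  Δλ = -2.2293 rad
q = Δφ/Δψ = 0.9932
d = R·√(Δφ² + q²Δλ²) = 6367·2.21925 = 14130 km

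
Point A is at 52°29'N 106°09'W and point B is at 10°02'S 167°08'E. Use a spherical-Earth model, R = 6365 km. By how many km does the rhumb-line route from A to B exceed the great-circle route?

215 km

Great circle: cos σ = sin φ₁ sin φ₂ + cos φ₁ cos φ₂ cos Δλ,  σ = 1.6748 rad → d_gc = 10660.3 km
Rhumb line: Δψ = -1.2560, q = Δφ/Δψ = 0.8688, d_rh = R√(Δφ²+q²Δλ²) = 10875.4 km
Excess = 10875.4 − 10660.3 = 215.1 ≈ 215 km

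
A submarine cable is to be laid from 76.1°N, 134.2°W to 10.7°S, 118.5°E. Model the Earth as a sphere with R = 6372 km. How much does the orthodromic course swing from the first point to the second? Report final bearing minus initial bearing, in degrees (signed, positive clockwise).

Initial bearing θ₁ = atan2(sin Δλ cos φ₂, cos φ₁ sin φ₂ − sin φ₁ cos φ₂ cos Δλ) = 284.29°
Final bearing θ₂ = (initial bearing from the destination back to the start) + 180° = 193.70°
Δθ = θ₂ − θ₁ = -90.6°

-90.6°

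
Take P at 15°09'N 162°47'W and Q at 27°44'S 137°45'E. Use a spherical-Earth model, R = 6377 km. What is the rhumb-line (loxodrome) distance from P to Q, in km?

7999 km

Δψ = ln[tan(π/4+φ₂/2)/tan(π/4+φ₁/2)] = -0.7717;  Δφ = -0.7485 rad,  Δλ = -1.0379 rad
q = Δφ/Δψ = 0.9699
d = R·√(Δφ² + q²Δλ²) = 6377·1.25441 = 7999 km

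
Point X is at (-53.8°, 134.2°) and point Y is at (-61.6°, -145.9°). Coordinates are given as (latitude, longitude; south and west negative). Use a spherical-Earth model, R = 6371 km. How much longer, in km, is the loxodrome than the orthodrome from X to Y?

Great circle: cos σ = sin φ₁ sin φ₂ + cos φ₁ cos φ₂ cos Δλ,  σ = 0.7089 rad → d_gc = 4516.2 km
Rhumb line: Δψ = -0.2560, q = Δφ/Δψ = 0.5319, d_rh = R√(Δφ²+q²Δλ²) = 4804.3 km
Excess = 4804.3 − 4516.2 = 288.1 ≈ 288 km

288 km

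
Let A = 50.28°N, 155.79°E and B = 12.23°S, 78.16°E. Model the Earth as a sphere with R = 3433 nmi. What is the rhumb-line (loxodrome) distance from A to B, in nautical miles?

5564 nmi

Δψ = ln[tan(π/4+φ₂/2)/tan(π/4+φ₁/2)] = -1.2334;  Δφ = -1.0910 rad,  Δλ = -1.3549 rad
q = Δφ/Δψ = 0.8845
d = R·√(Δφ² + q²Δλ²) = 3433·1.62069 = 5564 nmi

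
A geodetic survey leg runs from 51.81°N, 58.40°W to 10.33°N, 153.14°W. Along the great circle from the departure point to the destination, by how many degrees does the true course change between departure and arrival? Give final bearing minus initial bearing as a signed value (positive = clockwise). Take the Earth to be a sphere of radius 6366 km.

-61.9°

Initial bearing θ₁ = atan2(sin Δλ cos φ₂, cos φ₁ sin φ₂ − sin φ₁ cos φ₂ cos Δλ) = 280.11°
Final bearing θ₂ = (initial bearing from the destination back to the start) + 180° = 218.22°
Δθ = θ₂ − θ₁ = -61.9°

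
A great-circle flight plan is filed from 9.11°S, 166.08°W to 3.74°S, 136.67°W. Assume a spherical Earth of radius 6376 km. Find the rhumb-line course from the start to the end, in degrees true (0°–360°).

79.6°

Meridional parts: M(φ₁)=-0.1597, M(φ₂)=-0.0653 → ΔM = +0.0944;  Δλ = +0.5133 rad
tan C = Δλ / ΔM = +5.4403 → C = 79.58°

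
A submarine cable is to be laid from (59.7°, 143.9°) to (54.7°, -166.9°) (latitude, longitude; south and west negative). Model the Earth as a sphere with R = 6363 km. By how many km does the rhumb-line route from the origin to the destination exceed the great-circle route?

Great circle: cos σ = sin φ₁ sin φ₂ + cos φ₁ cos φ₂ cos Δλ,  σ = 0.4620 rad → d_gc = 2939.9 km
Rhumb line: Δψ = -0.1614, q = Δφ/Δψ = 0.5407, d_rh = R√(Δφ²+q²Δλ²) = 3006.1 km
Excess = 3006.1 − 2939.9 = 66.2 ≈ 66 km

66 km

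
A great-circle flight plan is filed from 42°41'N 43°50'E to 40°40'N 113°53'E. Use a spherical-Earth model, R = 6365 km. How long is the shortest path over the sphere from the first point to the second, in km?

Haversine: a = sin²(Δφ/2)+cos φ₁ cos φ₂ sin²(Δλ/2) = 0.18398;  σ = 2·atan2(√a,√(1−a))
σ = 50.799° → d = Rσ = 6365·0.88661 = 5643 km

5643 km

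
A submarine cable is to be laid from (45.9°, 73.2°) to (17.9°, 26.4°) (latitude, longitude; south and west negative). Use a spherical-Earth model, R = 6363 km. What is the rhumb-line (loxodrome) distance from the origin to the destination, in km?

5334 km

Rhumb course C = atan2(Δλ, Δψ) with Δψ = ln[tan(π/4+φ₂/2)/tan(π/4+φ₁/2)] = -0.5861, Δλ = -0.8168 → C = 234.34°
d = R·|Δφ| / |cos C| = 6363·0.48869 / 0.58302 = 5334 km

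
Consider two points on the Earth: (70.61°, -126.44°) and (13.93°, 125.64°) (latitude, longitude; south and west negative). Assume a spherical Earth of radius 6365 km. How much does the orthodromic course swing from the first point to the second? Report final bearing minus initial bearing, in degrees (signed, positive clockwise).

-92.8°

At departure: θ₁ = atan2(sin Δλ cos φ₂, cos φ₁ sin φ₂ − sin φ₁ cos φ₂ cos Δλ) = 291.38°
At arrival: θ₂ = atan2(sin Δλ cos φ₁, −cos φ₂ sin φ₁ + sin φ₂ cos φ₁ cos Δλ) = 198.57°
Δθ = θ₂ − θ₁ = -92.8°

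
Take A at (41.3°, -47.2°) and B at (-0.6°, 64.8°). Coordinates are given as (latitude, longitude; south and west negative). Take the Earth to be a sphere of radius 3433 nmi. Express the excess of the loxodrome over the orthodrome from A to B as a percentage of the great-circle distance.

3.3%

Great circle: σ = 1.8633 rad → d_gc = Rσ = 6396.6 nmi
Rhumb: Δφ = -0.7313, Δλ = +1.9548, Δψ = -0.8033, q = Δφ/Δψ = 0.9104 → d_rh = R√(Δφ²+q²Δλ²) = 6605.0 nmi
Excess = (6605.0 − 6396.6) / 6396.6 = 208.4 / 6396.6 = 3.26% ≈ 3.3%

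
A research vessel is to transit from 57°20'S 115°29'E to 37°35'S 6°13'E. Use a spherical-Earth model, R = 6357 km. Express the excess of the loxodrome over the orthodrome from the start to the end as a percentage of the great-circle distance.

10.4%

Great circle: σ = 1.1893 rad → d_gc = Rσ = 7560.4 km
Rhumb: Δφ = +0.3447, Δλ = -1.9071, Δψ = +0.5186, q = Δφ/Δψ = 0.6647 → d_rh = R√(Δφ²+q²Δλ²) = 8350.4 km
Excess = (8350.4 − 7560.4) / 7560.4 = 790.0 / 7560.4 = 10.449% ≈ 10.4%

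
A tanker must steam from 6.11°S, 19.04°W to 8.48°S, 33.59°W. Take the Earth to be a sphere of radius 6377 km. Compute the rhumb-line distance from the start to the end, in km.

Δψ = ln[tan(π/4+φ₂/2)/tan(π/4+φ₁/2)] = -0.0417;  Δφ = -0.0414 rad,  Δλ = -0.2539 rad
q = Δφ/Δψ = 0.9918
d = R·√(Δφ² + q²Δλ²) = 6377·0.25525 = 1628 km

1628 km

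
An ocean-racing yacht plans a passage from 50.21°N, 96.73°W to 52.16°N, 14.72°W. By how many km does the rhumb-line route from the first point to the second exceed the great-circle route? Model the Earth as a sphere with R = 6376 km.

316 km

Great circle: cos σ = sin φ₁ sin φ₂ + cos φ₁ cos φ₂ cos Δλ,  σ = 0.8481 rad → d_gc = 5407.6 km
Rhumb line: Δψ = +0.0543, q = Δφ/Δψ = 0.6267, d_rh = R√(Δφ²+q²Δλ²) = 5723.4 km
Excess = 5723.4 − 5407.6 = 315.8 ≈ 316 km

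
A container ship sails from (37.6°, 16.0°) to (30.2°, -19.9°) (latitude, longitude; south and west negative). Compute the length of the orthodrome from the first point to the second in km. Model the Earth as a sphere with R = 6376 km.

3395 km

Haversine: a = sin²(Δφ/2)+cos φ₁ cos φ₂ sin²(Δλ/2) = 0.06920;  σ = 2·atan2(√a,√(1−a))
σ = 30.504° → d = Rσ = 6376·0.53239 = 3395 km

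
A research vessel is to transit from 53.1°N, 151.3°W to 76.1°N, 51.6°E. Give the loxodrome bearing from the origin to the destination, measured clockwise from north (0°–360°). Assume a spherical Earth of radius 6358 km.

290.2°

Meridional parts: M(φ₁)=+1.0977, M(φ₂)=+2.1046 → ΔM = +1.0068;  Δλ = -2.7419 rad
tan C = Δλ / ΔM = -2.7233 → C = 290.16°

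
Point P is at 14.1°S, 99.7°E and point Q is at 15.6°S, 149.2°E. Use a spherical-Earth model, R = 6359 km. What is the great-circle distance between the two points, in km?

cos σ = sin φ₁ sin φ₂ + cos φ₁ cos φ₂ cos Δλ
      = sin(-14.10°)sin(-15.60°) + cos(-14.10°)cos(-15.60°)cos(49.50°) = 0.6722
σ = 47.764° → d = Rσ = 6359·0.83363 = 5301 km

5301 km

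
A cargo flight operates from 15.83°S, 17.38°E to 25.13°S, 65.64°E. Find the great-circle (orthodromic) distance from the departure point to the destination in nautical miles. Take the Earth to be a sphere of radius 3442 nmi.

2758 nmi

cos σ = sin φ₁ sin φ₂ + cos φ₁ cos φ₂ cos Δλ
      = sin(-15.83°)sin(-25.13°) + cos(-15.83°)cos(-25.13°)cos(48.26°) = 0.6957
σ = 45.915° → d = Rσ = 3442·0.80137 = 2758 nmi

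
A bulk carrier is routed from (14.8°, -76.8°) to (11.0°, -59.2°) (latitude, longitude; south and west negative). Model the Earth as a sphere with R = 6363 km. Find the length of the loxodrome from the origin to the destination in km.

Rhumb course C = atan2(Δλ, Δψ) with Δψ = ln[tan(π/4+φ₂/2)/tan(π/4+φ₁/2)] = -0.0681, Δλ = +0.3072 → C = 102.49°
d = R·|Δφ| / |cos C| = 6363·0.06632 / 0.21630 = 1951 km

1951 km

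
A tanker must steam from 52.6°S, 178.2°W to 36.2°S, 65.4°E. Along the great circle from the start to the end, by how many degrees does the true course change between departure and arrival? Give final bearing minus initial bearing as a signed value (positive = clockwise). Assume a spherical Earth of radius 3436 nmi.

+97.5°

Initial bearing θ₁ = atan2(sin Δλ cos φ₂, cos φ₁ sin φ₂ − sin φ₁ cos φ₂ cos Δλ) = 228.31°
Final bearing θ₂ = (initial bearing from the destination back to the start) + 180° = 325.80°
Δθ = θ₂ − θ₁ = +97.5°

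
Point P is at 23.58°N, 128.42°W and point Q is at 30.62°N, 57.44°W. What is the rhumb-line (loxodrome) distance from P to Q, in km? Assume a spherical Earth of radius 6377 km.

Δψ = ln[tan(π/4+φ₂/2)/tan(π/4+φ₁/2)] = +0.1382;  Δφ = +0.1229 rad,  Δλ = +1.2388 rad
q = Δφ/Δψ = 0.8894
d = R·√(Δφ² + q²Δλ²) = 6377·1.10860 = 7070 km

7070 km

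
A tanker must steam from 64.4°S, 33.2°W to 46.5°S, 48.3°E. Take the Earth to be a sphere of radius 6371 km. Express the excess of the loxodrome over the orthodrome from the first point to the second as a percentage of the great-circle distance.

6.4%

Great circle: σ = 0.7980 rad → d_gc = Rσ = 5084.2 km
Rhumb: Δφ = +0.3124, Δλ = +1.4224, Δψ = +0.5631, q = Δφ/Δψ = 0.5549 → d_rh = R√(Δφ²+q²Δλ²) = 5407.9 km
Excess = (5407.9 − 5084.2) / 5084.2 = 323.7 / 5084.2 = 6.37% ≈ 6.4%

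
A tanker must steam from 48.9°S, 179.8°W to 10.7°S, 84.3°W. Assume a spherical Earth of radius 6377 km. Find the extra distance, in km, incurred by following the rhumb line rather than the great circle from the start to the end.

Great circle: cos σ = sin φ₁ sin φ₂ + cos φ₁ cos φ₂ cos Δλ,  σ = 1.4927 rad → d_gc = 9519.1 km
Rhumb line: Δψ = +0.7933, q = Δφ/Δψ = 0.8404, d_rh = R√(Δφ²+q²Δλ²) = 9893.2 km
Excess = 9893.2 − 9519.1 = 374.1 ≈ 374 km

374 km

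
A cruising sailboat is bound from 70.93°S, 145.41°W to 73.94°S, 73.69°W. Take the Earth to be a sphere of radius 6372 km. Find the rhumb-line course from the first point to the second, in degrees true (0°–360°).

97.9°

Δψ = ln[tan(π/4+φ₂/2)/tan(π/4+φ₁/2)] = -0.1745
Δλ = +1.2518 rad (taken the short way round)
course = atan2(Δλ, Δψ) = 97.94°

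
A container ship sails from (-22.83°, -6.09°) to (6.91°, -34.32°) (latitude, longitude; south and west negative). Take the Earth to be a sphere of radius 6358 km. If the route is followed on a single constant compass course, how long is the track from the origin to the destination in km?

4505 km

Δψ = ln[tan(π/4+φ₂/2)/tan(π/4+φ₁/2)] = +0.5303;  Δφ = +0.5191 rad,  Δλ = -0.4927 rad
q = Δφ/Δψ = 0.9787
d = R·√(Δφ² + q²Δλ²) = 6358·0.70850 = 4505 km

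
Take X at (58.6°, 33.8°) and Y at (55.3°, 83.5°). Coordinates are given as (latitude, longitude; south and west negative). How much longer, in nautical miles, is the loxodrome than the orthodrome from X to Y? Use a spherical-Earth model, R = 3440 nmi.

Great circle: cos σ = sin φ₁ sin φ₂ + cos φ₁ cos φ₂ cos Δλ,  σ = 0.4655 rad → d_gc = 1601.5 nmi
Rhumb line: Δψ = -0.1057, q = Δφ/Δψ = 0.5449, d_rh = R√(Δφ²+q²Δλ²) = 1638.1 nmi
Excess = 1638.1 − 1601.5 = 36.6 ≈ 37 nmi

37 nmi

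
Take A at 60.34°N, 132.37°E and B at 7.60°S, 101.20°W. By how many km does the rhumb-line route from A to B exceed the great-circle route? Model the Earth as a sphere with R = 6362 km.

1004 km

Great circle: cos σ = sin φ₁ sin φ₂ + cos φ₁ cos φ₂ cos Δλ,  σ = 1.9891 rad → d_gc = 12654.6 km
Rhumb line: Δψ = -1.4619, q = Δφ/Δψ = 0.8111, d_rh = R√(Δφ²+q²Δλ²) = 13659.0 km
Excess = 13659.0 − 12654.6 = 1004.4 ≈ 1004 km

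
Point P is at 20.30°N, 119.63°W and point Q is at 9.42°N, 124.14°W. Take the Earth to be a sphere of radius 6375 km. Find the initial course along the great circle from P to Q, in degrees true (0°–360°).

202.5°

N = sin Δλ·cos φ₂ = -0.0776;  D = cos φ₁ sin φ₂ − sin φ₁ cos φ₂ cos Δλ = -0.1877
initial course = atan2(N, D) = 202.46°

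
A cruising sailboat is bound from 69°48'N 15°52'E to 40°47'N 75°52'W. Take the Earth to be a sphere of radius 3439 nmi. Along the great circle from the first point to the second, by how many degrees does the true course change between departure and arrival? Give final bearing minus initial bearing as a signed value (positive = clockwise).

-82.4°

Initial bearing θ₁ = atan2(sin Δλ cos φ₂, cos φ₁ sin φ₂ − sin φ₁ cos φ₂ cos Δλ) = 288.08°
Final bearing θ₂ = (initial bearing from the destination back to the start) + 180° = 205.69°
Δθ = θ₂ − θ₁ = -82.4°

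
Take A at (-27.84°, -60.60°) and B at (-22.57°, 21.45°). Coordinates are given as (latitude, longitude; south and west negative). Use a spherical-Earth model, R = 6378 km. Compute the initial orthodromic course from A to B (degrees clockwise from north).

θ = atan2( sin Δλ·cos φ₂ ,  cos φ₁ sin φ₂ − sin φ₁ cos φ₂ cos Δλ )
  = atan2(+0.9145, -0.2797) = 107.01°

107.0°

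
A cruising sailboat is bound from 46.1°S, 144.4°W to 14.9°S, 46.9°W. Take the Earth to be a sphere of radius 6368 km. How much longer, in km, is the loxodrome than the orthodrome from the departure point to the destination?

395 km

Great circle: cos σ = sin φ₁ sin φ₂ + cos φ₁ cos φ₂ cos Δλ,  σ = 1.4728 rad → d_gc = 9379.0 km
Rhumb line: Δψ = +0.6458, q = Δφ/Δψ = 0.8433, d_rh = R√(Δφ²+q²Δλ²) = 9773.8 km
Excess = 9773.8 − 9379.0 = 394.8 ≈ 395 km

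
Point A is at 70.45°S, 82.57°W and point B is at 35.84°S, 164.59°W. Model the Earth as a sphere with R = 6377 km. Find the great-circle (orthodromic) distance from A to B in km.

5997 km

Haversine: a = sin²(Δφ/2)+cos φ₁ cos φ₂ sin²(Δλ/2) = 0.20529;  σ = 2·atan2(√a,√(1−a))
σ = 53.884° → d = Rσ = 6377·0.94045 = 5997 km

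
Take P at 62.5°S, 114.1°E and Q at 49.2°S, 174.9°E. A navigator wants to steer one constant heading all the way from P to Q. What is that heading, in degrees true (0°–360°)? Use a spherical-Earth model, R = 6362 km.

Meridional parts: M(φ₁)=-1.4077, M(φ₂)=-0.9891 → ΔM = +0.4186;  Δλ = +1.0612 rad
tan C = Δλ / ΔM = +2.5351 → C = 68.47°

68.5°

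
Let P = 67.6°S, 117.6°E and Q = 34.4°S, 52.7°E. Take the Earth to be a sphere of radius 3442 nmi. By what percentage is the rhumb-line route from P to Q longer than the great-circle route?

3.5%

Great circle: σ = 0.8557 rad → d_gc = Rσ = 2945.2 nmi
Rhumb: Δφ = +0.5794, Δλ = -1.1327, Δψ = +0.9794, q = Δφ/Δψ = 0.5917 → d_rh = R√(Δφ²+q²Δλ²) = 3049.4 nmi
Excess = (3049.4 − 2945.2) / 2945.2 = 104.2 / 2945.2 = 3.54% ≈ 3.5%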